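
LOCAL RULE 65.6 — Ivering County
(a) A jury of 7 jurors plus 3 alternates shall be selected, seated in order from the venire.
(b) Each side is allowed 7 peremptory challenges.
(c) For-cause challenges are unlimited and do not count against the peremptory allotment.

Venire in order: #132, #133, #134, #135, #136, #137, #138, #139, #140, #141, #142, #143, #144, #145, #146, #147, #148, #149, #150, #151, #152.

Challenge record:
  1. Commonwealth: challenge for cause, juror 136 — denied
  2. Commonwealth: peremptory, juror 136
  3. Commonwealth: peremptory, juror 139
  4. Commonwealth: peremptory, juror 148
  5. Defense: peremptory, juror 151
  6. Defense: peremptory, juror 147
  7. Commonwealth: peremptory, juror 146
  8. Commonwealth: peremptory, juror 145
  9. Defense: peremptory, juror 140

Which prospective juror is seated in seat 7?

Removed: #136, #139, #140, #145, #146, #147, #148, #151.
Filling seats in venire order through position 7: #132, #133, #134, #135, #137, #138, #141.
So seat 7 is #141.

141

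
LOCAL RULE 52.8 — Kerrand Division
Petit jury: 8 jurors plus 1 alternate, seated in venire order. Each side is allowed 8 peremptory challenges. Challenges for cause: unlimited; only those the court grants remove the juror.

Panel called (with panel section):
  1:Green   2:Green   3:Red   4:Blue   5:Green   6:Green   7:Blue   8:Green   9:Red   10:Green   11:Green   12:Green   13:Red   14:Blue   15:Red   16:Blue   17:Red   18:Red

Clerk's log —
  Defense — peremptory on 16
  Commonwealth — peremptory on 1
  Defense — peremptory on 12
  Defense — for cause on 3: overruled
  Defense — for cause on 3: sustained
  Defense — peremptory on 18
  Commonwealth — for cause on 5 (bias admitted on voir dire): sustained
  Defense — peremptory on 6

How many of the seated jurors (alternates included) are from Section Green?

Removed: #1, #3, #5, #6, #12, #16, #18.
Seated (9 incl. alternates): #2, #4, #7, #8, #9, #10, #11, #13, #14.
Of those, in Section Green: #2, #8, #10, #11 → 4.

4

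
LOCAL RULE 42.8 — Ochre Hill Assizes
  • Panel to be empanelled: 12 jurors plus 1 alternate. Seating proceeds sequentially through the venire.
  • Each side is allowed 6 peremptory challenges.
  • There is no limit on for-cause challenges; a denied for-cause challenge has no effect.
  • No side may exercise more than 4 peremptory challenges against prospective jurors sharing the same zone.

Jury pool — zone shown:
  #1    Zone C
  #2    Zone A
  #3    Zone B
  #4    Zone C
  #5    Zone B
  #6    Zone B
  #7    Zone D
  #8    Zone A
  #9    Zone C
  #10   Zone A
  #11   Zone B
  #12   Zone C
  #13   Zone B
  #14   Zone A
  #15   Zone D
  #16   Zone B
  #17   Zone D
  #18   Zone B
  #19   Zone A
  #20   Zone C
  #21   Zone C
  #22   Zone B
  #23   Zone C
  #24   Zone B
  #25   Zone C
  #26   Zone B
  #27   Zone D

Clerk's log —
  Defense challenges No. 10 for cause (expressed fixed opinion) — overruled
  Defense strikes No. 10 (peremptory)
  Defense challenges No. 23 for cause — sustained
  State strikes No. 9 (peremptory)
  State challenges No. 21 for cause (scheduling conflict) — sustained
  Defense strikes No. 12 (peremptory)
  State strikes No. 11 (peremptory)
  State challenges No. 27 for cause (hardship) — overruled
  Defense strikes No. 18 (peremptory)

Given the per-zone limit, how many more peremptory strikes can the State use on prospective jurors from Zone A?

4

State peremptories so far: #9, #11 — 2 of 6 used, 4 left overall.
Against Zone A: none yet — per-zone cap 4 leaves 4.
Binding limit: min(4, 4) = 4.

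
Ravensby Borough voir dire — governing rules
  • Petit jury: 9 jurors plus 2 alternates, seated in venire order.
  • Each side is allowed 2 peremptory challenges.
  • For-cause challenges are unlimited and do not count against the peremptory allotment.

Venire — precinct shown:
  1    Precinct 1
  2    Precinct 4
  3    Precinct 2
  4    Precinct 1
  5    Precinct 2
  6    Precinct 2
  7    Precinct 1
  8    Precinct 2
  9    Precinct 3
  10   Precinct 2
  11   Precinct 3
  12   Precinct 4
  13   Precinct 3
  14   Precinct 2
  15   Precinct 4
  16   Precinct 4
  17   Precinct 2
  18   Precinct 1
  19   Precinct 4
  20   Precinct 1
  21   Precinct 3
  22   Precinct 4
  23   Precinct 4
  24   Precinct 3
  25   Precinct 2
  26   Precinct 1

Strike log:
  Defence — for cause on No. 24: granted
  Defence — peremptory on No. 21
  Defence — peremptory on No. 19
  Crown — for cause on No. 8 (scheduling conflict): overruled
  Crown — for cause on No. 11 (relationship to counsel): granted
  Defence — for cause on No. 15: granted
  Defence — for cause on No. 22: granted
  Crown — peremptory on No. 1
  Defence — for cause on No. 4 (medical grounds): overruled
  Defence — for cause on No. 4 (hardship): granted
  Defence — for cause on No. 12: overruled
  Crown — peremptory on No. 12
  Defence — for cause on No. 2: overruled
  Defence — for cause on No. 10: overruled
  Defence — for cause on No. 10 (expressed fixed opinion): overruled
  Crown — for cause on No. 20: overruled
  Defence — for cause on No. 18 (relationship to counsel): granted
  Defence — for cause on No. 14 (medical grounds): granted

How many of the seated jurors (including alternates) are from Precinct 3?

2

Removed: #1, #4, #11, #12, #14, #15, #18, #19, #21, #22, #24.
Seated (11 incl. alternates): #2, #3, #5, #6, #7, #8, #9, #10, #13, #16, #17.
Of those, in Precinct 3: #9, #13 → 2.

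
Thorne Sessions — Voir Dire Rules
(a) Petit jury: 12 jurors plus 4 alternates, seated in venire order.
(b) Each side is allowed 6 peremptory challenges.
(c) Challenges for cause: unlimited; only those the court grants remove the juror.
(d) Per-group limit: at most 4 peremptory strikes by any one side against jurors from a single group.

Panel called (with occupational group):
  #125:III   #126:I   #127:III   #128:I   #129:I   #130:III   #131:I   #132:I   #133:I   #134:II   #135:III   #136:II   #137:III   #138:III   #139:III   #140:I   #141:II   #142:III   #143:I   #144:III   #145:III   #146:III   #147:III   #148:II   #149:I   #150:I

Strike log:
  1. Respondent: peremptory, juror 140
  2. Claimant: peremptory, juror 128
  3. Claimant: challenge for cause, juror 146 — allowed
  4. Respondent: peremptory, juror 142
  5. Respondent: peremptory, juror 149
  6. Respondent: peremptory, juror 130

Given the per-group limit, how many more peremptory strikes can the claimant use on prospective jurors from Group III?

4

Claimant peremptories so far: #128 — 1 of 6 used, 5 left overall.
Against Group III: none yet — per-group cap 4 leaves 4.
Binding limit: min(5, 4) = 4.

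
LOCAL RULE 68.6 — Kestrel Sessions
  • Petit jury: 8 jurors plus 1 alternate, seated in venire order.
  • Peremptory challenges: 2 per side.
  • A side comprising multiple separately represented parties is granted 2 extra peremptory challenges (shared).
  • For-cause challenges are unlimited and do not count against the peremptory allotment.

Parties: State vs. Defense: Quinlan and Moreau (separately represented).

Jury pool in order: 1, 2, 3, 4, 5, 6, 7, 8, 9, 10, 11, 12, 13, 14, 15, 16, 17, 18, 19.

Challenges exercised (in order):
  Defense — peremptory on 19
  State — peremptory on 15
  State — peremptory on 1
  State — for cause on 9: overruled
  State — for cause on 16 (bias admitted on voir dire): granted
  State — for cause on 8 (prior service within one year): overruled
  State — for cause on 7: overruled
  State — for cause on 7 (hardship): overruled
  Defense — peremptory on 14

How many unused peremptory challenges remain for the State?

State allotment: 2.
State peremptories used: #15, #1 — 2 (for-cause on #9, #16, #8, #7, #7 don't count).
Remaining: 2 − 2 = 0.

0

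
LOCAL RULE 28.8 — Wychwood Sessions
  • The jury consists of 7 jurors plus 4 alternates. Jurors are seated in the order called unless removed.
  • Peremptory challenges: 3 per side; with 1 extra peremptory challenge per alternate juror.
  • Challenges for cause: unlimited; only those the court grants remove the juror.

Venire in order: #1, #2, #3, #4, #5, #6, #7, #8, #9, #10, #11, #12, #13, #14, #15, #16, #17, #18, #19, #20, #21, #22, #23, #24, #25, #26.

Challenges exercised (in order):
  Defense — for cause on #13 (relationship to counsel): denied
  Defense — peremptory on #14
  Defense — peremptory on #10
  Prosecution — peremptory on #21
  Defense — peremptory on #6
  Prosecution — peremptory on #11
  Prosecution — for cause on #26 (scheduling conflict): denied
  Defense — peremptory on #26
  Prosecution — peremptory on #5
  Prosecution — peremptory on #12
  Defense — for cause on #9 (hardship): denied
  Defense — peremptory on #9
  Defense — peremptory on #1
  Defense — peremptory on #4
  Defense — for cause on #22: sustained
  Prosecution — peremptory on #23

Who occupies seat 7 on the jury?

16

Removed: #1, #4, #5, #6, #9, #10, #11, #12, #14, #21, #22, #23, #26. (#13 stays — for-cause denied.)
Filling seats in venire order through position 7: #2, #3, #7, #8, #13, #15, #16.
So seat 7 is #16.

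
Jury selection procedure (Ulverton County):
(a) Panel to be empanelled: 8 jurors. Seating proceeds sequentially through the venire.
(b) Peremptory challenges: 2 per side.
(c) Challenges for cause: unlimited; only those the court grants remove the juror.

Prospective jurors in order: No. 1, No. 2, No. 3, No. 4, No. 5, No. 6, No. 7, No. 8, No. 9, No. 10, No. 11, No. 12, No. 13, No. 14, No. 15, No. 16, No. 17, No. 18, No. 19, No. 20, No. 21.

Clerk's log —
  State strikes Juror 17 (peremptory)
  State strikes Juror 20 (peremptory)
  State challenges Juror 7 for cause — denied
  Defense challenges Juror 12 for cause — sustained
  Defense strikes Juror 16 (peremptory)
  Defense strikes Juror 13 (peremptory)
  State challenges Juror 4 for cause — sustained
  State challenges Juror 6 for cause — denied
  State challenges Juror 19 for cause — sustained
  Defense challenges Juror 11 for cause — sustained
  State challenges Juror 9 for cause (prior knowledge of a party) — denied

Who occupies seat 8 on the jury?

Removed: #4, #11, #12, #13, #16, #17, #19, #20. (#6, #7, #9 stay — for-cause denied.)
Seating in order: seats 1–8 → #1, #2, #3, #5, #6, #7, #8, #9.
So seat 8 is #9.

9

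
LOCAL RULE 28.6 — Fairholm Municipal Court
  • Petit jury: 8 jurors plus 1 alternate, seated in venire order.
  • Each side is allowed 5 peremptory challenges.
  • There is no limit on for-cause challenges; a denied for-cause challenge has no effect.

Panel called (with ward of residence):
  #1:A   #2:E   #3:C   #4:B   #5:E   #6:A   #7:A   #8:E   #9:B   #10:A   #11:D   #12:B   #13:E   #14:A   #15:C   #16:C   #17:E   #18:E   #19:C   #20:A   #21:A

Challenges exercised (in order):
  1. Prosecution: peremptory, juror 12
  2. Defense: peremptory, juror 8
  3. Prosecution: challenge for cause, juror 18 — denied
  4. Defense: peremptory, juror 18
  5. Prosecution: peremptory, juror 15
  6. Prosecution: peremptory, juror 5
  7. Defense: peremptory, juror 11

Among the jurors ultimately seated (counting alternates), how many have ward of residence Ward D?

Removed: #5, #8, #11, #12, #15, #18.
Seated (9 incl. alternates): #1, #2, #3, #4, #6, #7, #9, #10, #13.
None of those are in Ward D → 0.

0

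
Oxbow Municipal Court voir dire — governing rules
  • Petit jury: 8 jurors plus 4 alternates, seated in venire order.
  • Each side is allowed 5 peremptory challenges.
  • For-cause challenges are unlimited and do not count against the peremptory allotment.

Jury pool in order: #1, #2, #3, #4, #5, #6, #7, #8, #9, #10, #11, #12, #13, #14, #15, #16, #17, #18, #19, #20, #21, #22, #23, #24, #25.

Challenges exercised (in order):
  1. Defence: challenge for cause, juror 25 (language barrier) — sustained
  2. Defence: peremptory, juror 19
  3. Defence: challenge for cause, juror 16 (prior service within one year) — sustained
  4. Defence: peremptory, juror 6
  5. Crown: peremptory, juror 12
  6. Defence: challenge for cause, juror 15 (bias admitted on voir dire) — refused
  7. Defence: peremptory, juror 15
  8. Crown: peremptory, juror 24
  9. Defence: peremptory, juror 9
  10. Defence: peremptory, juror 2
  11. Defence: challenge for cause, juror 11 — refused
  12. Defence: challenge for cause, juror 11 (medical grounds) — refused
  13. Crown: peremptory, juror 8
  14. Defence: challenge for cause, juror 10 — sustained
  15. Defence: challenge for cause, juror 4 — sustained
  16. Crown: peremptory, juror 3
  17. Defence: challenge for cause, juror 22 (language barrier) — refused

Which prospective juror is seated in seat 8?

18

Removed: #2, #3, #4, #6, #8, #9, #10, #12, #15, #16, #19, #24, #25. (#11, #22 stay — for-cause denied.)
Filling seats in venire order through position 8: #1, #5, #7, #11, #13, #14, #17, #18.
So seat 8 is #18.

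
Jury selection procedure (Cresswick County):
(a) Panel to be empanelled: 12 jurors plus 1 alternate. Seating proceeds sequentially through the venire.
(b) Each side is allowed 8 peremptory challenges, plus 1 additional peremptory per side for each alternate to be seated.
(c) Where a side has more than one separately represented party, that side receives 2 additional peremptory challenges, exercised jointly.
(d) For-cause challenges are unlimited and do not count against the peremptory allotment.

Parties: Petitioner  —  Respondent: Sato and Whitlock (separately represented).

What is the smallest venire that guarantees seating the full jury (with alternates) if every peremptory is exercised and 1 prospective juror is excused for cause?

Seats to fill: 12 + 1 alternates = 13.
Peremptories — Petitioner: 8 + 1×1 = 9; Respondent: 8 + 1×1 + 2 = 11; total 20.
For-cause removals: 1.
Minimum venire: 13 + 20 + 1 = 34.

34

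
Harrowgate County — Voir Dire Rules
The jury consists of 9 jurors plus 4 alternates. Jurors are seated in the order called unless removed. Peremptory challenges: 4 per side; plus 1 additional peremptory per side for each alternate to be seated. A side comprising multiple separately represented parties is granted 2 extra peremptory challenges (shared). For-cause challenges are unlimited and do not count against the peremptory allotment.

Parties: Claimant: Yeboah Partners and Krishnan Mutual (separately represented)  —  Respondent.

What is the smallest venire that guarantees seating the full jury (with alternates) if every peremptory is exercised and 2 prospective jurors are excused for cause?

33

Seats to fill: 9 + 4 alternates = 13.
Peremptories — Claimant: 4 + 1×4 + 2 = 10; Respondent: 4 + 1×4 = 8; total 18.
For-cause removals: 2.
Minimum venire: 13 + 18 + 2 = 33.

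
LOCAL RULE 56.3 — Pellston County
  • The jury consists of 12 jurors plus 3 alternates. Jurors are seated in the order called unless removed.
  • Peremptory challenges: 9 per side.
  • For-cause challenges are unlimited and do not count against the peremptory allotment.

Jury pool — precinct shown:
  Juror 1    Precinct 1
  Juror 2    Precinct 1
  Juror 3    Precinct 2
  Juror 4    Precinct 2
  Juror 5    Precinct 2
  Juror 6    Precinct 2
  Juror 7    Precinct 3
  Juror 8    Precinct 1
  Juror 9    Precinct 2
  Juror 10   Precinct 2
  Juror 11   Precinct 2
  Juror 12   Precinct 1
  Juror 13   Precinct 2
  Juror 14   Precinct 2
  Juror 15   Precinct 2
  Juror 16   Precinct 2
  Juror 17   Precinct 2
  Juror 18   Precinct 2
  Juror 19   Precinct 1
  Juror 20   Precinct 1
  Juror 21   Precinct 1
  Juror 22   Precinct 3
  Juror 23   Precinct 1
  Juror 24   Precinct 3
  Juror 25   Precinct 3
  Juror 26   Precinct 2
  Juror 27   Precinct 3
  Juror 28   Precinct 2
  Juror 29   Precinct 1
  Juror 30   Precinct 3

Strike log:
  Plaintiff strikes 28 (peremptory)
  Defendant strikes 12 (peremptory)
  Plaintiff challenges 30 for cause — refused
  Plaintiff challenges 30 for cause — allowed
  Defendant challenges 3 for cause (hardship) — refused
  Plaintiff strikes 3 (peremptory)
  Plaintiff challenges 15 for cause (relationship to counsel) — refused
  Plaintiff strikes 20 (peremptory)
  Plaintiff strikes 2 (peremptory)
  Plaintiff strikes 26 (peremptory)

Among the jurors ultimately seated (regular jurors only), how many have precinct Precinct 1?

2

Removed: #2, #3, #12, #20, #26, #28, #30.
Seated jurors 1–12: #1, #4, #5, #6, #7, #8, #9, #10, #11, #13, #14, #15 (alternates #16, #17, #18 not counted).
Of those, in Precinct 1: #1, #8 → 2.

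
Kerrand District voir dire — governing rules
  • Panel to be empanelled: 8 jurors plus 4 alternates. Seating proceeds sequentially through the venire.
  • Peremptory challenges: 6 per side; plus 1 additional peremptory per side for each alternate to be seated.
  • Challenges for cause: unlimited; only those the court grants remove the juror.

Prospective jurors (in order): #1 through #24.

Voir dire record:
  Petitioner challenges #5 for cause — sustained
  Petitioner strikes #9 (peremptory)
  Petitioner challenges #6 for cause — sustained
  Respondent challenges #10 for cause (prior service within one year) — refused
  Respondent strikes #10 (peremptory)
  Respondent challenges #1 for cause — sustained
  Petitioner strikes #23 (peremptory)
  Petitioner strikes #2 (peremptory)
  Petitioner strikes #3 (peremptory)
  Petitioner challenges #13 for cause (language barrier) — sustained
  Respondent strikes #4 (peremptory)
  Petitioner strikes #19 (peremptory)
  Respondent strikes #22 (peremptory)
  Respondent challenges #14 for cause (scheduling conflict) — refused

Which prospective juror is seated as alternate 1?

18

Removed: #1, #2, #3, #4, #5, #6, #9, #10, #13, #19, #22, #23. (#14 stays — for-cause denied.)
Seating in order: seats 1–8 → #7, #8, #11, #12, #14, #15, #16, #17; alternates → #18, #20, #21, #24.
So alternate 1 is #18.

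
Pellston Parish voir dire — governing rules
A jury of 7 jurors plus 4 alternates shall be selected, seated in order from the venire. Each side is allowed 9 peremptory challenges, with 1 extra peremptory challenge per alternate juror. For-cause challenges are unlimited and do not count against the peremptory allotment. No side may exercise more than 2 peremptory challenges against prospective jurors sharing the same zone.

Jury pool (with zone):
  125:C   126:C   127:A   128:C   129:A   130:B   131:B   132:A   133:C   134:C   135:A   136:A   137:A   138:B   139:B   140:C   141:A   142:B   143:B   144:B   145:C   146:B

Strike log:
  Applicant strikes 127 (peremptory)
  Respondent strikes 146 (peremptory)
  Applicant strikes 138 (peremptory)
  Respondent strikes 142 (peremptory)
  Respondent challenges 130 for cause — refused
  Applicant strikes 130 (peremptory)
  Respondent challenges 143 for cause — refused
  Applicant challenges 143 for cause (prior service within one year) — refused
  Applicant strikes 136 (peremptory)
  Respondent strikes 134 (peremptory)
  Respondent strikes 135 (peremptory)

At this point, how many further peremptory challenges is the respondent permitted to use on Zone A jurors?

Respondent peremptories so far: #146, #142, #134, #135 — 4 of 13 used, 9 left overall.
Against Zone A: #135 — 1 used; per-zone cap 2 leaves 1.
Binding limit: min(9, 1) = 1.

1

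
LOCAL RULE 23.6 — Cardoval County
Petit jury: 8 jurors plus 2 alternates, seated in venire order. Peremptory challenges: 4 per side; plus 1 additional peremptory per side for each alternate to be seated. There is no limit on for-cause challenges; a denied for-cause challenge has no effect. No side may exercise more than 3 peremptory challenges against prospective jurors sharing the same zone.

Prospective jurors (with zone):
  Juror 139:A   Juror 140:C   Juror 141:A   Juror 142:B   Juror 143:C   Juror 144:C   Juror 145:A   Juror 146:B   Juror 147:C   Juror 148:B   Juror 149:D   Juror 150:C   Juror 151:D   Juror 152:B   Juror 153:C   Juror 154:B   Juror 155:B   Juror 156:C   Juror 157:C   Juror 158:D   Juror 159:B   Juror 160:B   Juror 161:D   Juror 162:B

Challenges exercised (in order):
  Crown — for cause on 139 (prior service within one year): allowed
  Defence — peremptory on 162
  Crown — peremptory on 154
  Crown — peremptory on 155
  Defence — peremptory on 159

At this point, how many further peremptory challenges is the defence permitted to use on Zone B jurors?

1

Defence peremptories so far: #162, #159 — 2 of 6 used, 4 left overall.
Against Zone B: #162, #159 — 2 used; per-zone cap 3 leaves 1.
Binding limit: min(4, 1) = 1.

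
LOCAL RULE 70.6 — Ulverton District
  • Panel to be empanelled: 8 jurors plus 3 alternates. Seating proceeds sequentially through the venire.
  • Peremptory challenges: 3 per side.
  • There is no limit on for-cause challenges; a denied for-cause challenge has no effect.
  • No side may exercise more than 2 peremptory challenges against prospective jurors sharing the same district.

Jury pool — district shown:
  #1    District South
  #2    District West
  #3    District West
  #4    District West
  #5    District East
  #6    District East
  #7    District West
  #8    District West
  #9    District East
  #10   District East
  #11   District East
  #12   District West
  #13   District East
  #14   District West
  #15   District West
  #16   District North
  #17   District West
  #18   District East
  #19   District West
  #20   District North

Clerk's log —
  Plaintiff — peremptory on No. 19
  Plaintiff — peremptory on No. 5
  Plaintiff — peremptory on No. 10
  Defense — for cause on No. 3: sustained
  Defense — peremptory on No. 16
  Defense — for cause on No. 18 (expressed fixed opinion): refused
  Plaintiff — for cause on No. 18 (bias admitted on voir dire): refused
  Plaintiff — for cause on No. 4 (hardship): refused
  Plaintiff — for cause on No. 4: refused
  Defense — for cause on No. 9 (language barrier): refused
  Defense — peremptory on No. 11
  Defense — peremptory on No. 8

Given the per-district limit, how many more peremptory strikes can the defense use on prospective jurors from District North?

Defense peremptories so far: #16, #11, #8 — 3 of 3 used, 0 left overall.
Against District North: #16 — 1 used; per-district cap 2 leaves 1.
Binding limit: min(0, 1) = 0.

0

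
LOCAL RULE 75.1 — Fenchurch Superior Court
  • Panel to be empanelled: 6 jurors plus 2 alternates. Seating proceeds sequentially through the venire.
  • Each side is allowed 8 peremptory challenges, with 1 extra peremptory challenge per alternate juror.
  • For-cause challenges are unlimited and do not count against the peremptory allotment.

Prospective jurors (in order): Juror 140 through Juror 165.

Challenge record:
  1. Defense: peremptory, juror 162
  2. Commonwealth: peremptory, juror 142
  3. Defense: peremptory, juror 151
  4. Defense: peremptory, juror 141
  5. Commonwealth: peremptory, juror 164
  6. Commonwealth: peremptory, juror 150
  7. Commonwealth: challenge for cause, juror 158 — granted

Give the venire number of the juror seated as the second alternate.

149

Removed: #141, #142, #150, #151, #158, #162, #164.
Seating in order: seats 1–6 → #140, #143, #144, #145, #146, #147; alternates → #148, #149.
So alternate 2 is #149.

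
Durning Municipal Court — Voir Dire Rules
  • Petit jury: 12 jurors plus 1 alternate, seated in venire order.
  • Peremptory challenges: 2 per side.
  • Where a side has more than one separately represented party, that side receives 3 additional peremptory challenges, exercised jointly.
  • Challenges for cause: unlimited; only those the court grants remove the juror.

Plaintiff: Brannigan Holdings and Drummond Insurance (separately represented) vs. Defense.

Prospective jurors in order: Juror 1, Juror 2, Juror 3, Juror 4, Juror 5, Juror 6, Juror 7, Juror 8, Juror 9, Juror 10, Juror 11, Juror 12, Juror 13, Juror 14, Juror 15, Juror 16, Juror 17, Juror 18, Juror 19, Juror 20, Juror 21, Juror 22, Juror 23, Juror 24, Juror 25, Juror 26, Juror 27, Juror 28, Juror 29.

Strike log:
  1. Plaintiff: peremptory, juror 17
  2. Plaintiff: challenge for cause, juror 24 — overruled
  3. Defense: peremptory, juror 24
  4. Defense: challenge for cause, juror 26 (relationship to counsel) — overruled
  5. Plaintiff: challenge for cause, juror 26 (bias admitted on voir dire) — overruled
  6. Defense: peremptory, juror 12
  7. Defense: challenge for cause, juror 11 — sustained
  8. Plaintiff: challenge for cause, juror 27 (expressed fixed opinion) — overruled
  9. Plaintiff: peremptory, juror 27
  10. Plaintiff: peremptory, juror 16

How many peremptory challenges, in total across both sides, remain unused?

Plaintiff allotment: 2 base + 3 multi-party = 5. Defense allotment: 2.
Plaintiff peremptories used: #17, #27, #16 — 3 (for-cause on #24, #26, #27 don't count).
Defense peremptories used: #24, #12 — 2 (for-cause on #26, #11 don't count).
Remaining: (5 − 3) + (2 − 2) = 2.

2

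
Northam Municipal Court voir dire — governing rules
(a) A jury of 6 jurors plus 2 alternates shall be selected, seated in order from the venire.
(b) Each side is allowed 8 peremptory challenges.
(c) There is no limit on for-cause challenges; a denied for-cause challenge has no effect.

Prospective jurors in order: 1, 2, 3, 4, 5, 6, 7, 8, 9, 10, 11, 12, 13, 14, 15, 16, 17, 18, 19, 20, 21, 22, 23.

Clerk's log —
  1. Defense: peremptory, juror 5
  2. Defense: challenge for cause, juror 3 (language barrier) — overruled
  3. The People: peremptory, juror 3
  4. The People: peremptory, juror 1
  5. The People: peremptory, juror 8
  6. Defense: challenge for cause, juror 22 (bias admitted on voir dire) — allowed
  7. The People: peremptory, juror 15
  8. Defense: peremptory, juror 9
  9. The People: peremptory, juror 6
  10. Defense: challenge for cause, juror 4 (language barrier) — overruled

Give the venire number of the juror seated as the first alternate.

13

Removed: #1, #3, #5, #6, #8, #9, #15, #22. (#4 stays — for-cause denied.)
Filling seats in venire order through position 7: #2, #4, #7, #10, #11, #12, #13.
So alternate 1 is #13.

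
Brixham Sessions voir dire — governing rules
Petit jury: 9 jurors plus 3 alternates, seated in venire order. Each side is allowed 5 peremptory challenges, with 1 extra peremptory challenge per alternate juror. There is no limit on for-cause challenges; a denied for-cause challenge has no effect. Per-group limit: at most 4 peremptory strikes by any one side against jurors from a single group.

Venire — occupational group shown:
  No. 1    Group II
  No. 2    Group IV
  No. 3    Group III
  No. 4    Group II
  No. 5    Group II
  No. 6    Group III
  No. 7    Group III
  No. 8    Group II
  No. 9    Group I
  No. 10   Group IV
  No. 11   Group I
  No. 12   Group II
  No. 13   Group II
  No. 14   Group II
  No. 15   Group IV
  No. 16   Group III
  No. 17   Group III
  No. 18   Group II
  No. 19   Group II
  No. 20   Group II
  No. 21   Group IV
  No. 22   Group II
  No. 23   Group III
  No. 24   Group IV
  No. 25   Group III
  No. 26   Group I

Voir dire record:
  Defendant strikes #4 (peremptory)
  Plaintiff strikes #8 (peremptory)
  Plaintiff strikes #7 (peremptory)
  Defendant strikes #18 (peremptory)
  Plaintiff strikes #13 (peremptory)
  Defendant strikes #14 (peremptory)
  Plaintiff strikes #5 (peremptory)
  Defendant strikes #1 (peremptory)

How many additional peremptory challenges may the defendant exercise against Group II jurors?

Defendant peremptories so far: #4, #18, #14, #1 — 4 of 8 used, 4 left overall.
Against Group II: #4, #18, #14, #1 — 4 used; per-group cap 4 leaves 0.
Binding limit: min(4, 0) = 0.

0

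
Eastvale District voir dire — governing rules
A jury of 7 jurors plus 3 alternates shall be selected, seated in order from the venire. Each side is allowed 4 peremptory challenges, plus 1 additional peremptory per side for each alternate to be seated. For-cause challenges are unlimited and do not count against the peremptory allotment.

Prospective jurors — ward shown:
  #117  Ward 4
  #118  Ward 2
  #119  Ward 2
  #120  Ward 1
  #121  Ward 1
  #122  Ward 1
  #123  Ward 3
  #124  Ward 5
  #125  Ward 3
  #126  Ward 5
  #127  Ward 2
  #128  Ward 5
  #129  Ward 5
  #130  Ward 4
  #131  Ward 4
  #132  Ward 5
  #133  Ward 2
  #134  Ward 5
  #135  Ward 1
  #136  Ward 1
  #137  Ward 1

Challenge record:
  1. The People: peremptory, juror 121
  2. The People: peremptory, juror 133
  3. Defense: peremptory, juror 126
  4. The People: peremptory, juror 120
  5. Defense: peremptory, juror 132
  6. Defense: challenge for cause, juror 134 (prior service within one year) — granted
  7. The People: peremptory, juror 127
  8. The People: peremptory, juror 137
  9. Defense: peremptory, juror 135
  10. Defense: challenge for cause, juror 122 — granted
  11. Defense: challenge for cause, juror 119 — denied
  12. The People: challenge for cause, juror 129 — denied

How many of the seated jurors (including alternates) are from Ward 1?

Removed: #120, #121, #122, #126, #127, #132, #133, #134, #135, #137.
Seated (10 incl. alternates): #117, #118, #119, #123, #124, #125, #128, #129, #130, #131.
None of those are in Ward 1 → 0.

0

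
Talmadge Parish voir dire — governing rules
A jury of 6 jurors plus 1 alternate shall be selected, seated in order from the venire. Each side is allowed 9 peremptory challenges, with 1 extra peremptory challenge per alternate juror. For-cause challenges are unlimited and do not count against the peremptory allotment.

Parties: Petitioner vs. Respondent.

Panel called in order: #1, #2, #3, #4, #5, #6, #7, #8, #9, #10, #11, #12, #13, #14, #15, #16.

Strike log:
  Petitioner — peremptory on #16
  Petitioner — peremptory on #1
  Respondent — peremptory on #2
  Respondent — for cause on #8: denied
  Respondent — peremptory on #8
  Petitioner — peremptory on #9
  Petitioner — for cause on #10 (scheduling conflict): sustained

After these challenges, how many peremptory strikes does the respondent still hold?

8

Respondent allotment: 9 base + 1 × 1 alternate = 10.
Respondent peremptories used: #2, #8 — 2 (the for-cause on #8 doesn't count).
Remaining: 10 − 2 = 8.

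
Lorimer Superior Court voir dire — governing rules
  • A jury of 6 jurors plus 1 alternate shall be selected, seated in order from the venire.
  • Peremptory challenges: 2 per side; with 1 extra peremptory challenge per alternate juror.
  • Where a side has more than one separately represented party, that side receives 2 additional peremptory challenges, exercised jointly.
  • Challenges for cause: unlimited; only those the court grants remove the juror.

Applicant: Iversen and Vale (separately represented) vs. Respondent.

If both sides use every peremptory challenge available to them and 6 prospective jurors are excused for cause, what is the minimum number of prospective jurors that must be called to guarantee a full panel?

Seats to fill: 6 + 1 alternates = 7.
Peremptories — Applicant: 2 + 1×1 + 2 = 5; Respondent: 2 + 1×1 = 3; total 8.
For-cause removals: 6.
Minimum venire: 7 + 8 + 6 = 21.

21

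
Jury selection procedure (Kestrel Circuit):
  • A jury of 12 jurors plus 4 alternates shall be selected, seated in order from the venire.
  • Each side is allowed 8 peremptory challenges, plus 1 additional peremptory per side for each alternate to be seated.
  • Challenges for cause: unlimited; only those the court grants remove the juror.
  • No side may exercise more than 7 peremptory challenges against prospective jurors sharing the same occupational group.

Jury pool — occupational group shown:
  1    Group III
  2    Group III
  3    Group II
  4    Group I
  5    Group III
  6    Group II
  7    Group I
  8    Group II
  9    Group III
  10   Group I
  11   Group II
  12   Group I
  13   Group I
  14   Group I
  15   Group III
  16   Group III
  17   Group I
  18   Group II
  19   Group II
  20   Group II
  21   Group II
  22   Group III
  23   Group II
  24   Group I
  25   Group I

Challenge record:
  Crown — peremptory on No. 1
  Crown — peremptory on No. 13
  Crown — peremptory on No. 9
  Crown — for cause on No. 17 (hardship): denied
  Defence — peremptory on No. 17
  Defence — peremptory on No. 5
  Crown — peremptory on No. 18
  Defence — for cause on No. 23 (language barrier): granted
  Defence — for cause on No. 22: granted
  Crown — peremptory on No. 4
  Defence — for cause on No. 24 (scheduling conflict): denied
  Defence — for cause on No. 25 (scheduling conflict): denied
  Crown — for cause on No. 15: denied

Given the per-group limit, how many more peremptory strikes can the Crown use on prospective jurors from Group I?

Crown peremptories so far: #1, #13, #9, #18, #4 — 5 of 12 used, 7 left overall.
Against Group I: #13, #4 — 2 used; per-group cap 7 leaves 5.
Binding limit: min(7, 5) = 5.

5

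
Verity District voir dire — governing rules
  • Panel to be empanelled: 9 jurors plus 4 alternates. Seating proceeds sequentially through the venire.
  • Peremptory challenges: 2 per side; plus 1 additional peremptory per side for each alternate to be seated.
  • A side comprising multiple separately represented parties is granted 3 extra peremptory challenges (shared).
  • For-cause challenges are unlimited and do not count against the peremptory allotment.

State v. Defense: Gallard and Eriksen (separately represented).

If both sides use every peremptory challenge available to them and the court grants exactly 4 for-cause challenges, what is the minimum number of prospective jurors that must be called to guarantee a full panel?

Seats to fill: 9 + 4 alternates = 13.
Peremptories — State: 2 + 1×4 = 6; Defense: 2 + 1×4 + 3 = 9; total 15.
For-cause removals: 4.
Minimum venire: 13 + 15 + 4 = 32.

32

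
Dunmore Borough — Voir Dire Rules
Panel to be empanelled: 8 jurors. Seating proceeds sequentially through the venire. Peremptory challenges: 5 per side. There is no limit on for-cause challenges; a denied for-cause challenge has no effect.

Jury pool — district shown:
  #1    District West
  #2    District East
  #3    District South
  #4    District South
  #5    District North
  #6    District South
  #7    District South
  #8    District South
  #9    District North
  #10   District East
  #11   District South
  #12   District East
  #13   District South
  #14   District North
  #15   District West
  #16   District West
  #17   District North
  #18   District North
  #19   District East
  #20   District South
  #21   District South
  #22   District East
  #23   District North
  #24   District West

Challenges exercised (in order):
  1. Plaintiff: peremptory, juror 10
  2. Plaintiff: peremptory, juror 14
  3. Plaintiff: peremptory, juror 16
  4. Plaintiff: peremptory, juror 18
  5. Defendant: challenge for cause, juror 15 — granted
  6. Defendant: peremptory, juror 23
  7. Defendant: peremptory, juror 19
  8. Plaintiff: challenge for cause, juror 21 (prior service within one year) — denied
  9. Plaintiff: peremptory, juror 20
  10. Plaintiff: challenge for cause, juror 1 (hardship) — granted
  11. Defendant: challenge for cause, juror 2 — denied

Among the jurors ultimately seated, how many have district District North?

2

Removed: #1, #10, #14, #15, #16, #18, #19, #20, #23.
Seated jurors 1–8: #2, #3, #4, #5, #6, #7, #8, #9.
Of those, in District North: #5, #9 → 2.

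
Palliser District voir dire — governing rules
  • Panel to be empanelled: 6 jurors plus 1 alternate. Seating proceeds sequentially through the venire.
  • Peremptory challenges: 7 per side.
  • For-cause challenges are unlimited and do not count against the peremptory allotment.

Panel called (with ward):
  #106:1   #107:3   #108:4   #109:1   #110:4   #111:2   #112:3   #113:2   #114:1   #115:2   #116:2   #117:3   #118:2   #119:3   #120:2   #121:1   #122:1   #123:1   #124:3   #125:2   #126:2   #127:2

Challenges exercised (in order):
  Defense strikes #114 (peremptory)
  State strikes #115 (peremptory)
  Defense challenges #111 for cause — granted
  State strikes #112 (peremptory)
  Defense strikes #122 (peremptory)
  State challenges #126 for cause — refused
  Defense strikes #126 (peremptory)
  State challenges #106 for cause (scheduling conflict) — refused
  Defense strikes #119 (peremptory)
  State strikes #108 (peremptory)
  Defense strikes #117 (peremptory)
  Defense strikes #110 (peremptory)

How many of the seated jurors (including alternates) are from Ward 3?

Removed: #108, #110, #111, #112, #114, #115, #117, #119, #122, #126.
Seated (7 incl. alternates): #106, #107, #109, #113, #116, #118, #120.
Of those, in Ward 3: #107 → 1.

1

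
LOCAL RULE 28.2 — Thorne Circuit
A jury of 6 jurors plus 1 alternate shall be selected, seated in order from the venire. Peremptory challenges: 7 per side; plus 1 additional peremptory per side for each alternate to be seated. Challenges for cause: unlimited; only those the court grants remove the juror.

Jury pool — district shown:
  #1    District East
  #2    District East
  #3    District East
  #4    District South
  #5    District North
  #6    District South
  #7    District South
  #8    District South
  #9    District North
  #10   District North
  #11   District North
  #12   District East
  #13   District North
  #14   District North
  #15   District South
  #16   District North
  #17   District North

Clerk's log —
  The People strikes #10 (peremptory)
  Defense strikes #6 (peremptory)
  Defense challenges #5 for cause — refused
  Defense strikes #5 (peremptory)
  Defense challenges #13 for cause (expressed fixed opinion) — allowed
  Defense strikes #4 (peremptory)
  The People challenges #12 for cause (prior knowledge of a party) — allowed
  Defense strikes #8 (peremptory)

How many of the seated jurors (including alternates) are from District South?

1

Removed: #4, #5, #6, #8, #10, #12, #13.
Seated (7 incl. alternates): #1, #2, #3, #7, #9, #11, #14.
Of those, in District South: #7 → 1.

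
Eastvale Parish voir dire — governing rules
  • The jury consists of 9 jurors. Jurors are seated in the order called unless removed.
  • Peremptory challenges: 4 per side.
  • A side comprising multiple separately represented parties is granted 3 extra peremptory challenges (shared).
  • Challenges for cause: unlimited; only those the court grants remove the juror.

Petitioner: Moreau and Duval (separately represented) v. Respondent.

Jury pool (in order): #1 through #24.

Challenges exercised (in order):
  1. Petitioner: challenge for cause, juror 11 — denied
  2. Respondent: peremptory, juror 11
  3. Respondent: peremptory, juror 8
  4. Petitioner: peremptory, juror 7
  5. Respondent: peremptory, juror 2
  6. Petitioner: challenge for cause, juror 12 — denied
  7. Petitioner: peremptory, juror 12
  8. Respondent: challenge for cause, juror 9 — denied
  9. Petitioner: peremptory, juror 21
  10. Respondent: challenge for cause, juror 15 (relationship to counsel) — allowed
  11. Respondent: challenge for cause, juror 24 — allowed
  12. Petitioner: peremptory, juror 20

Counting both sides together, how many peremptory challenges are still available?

Petitioner allotment: 4 base + 3 multi-party = 7. Respondent allotment: 4.
Petitioner peremptories used: #7, #12, #21, #20 — 4 (for-cause on #11, #12 don't count).
Respondent peremptories used: #11, #8, #2 — 3 (for-cause on #9, #15, #24 don't count).
Remaining: (7 − 4) + (4 − 3) = 4.

4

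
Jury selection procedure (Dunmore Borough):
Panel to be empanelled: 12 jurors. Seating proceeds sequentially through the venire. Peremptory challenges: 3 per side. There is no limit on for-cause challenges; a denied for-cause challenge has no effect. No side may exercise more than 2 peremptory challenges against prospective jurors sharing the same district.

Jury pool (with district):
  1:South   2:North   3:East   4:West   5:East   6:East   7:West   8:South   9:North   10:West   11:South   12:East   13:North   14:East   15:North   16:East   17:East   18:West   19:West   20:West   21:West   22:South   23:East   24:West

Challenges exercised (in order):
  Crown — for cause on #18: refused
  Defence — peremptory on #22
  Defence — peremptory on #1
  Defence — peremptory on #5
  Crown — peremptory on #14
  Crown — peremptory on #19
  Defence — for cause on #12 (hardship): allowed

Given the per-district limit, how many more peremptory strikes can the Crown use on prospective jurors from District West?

1

Crown peremptories so far: #14, #19 — 2 of 3 used, 1 left overall.
Against District West: #19 — 1 used; per-district cap 2 leaves 1.
Binding limit: min(1, 1) = 1.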